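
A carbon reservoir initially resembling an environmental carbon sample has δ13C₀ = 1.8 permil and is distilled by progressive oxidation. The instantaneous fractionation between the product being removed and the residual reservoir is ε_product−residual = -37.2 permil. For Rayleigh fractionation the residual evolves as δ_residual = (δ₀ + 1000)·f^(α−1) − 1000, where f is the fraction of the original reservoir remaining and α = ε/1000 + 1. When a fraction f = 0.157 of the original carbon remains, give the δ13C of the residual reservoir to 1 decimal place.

Rayleigh residual: δ_res = (δ₀ + 1000)·f^(α−1) − 1000
α = ε/1000 + 1 = 0.96280, so α − 1 = -0.03720
f^(α−1) = 0.157^(-0.03720) = 1.071304
δ_res = (1.8 + 1000) × 1.071304 − 1000 = 1073.232 − 1000 = 73.23 permil

73.2 permil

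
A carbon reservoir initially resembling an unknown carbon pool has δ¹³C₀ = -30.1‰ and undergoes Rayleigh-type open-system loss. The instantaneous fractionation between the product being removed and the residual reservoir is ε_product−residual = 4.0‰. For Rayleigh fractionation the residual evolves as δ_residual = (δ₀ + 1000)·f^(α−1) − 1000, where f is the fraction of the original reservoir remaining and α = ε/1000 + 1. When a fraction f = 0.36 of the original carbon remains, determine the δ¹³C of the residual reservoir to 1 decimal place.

Rayleigh residual: δ_res = (δ₀ + 1000)·f^(α−1) − 1000
α = ε/1000 + 1 = 1.00400, so α − 1 = 0.00400
f^(α−1) = 0.36^(0.00400) = 0.995922
δ_res = (-30.1 + 1000) × 0.995922 − 1000 = 965.944 − 1000 = -34.06‰

-34.1‰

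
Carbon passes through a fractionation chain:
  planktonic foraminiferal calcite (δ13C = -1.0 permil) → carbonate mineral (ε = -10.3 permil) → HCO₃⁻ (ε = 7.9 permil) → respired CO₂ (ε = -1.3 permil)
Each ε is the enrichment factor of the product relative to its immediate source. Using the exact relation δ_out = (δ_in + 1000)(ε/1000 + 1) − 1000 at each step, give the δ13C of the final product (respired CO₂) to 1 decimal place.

step 1: δ = (-1.00 + 1000)·(-10.3/1000 + 1) − 1000 = -11.29 permil
step 2: δ = (-11.29 + 1000)·(7.9/1000 + 1) − 1000 = -3.48 permil
step 3: δ = (-3.48 + 1000)·(-1.3/1000 + 1) − 1000 = -4.77 permil

-4.8 permil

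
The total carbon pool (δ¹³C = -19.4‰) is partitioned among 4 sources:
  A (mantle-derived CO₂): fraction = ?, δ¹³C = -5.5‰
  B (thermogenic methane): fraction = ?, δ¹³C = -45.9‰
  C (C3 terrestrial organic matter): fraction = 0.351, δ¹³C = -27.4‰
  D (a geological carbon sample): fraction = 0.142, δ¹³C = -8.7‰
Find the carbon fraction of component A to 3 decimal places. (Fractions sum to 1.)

0.364

Let f_A and f_B be the unknown fractions; fractions sum to 1 so f_A + f_B = 0.507.
Mass balance: Σ fᵢ·δᵢ = δ_bulk ⇒ f_A·(-5.5) + f_B·(-45.9) = -19.4 − (-10.853) = -8.547
Substitute f_B = 0.507 − f_A:
f_A·(-5.5 − -45.9) = -8.547 − 0.507×(-45.9) = 14.724
f_A = 14.724 / 40.4 = 0.3645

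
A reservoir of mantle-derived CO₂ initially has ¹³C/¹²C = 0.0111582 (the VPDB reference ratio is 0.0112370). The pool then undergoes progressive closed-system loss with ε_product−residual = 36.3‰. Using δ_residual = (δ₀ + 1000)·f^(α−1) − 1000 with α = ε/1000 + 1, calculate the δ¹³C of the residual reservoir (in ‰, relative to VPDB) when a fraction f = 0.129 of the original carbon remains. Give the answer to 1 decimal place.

-78.2‰

δ₀ = (0.0111582/0.0112370 − 1)×1000 = (0.992987 − 1)×1000 = -7.013‰
α − 1 = ε/1000 = 0.0363
f^(α−1) = 0.129^(0.0363) = 0.928356
δ_res = (-7.013 + 1000) × 0.928356 − 1000 = 921.846 − 1000 = -78.15‰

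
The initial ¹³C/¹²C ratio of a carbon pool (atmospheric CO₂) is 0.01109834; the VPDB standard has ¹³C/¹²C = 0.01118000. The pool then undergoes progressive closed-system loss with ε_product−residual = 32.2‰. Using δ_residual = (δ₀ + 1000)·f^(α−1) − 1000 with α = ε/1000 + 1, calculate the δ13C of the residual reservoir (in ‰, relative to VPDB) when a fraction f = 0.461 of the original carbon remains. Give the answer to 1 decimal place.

-31.8‰

δ₀ = (0.01109834/0.01118000 − 1)×1000 = (0.992696 − 1)×1000 = -7.304‰
α − 1 = ε/1000 = 0.0322
f^(α−1) = 0.461^(0.0322) = 0.975374
δ_res = (-7.304 + 1000) × 0.975374 − 1000 = 968.250 − 1000 = -31.75‰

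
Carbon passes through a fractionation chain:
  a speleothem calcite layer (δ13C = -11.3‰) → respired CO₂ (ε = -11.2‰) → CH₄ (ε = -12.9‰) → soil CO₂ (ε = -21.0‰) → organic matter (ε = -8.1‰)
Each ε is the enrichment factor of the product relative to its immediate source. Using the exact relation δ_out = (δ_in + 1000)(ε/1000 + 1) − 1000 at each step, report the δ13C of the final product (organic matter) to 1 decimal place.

-62.9‰

step 1: δ = (-11.30 + 1000)·(-11.2/1000 + 1) − 1000 = -22.37‰
step 2: δ = (-22.37 + 1000)·(-12.9/1000 + 1) − 1000 = -34.98‰
step 3: δ = (-34.98 + 1000)·(-21.0/1000 + 1) − 1000 = -55.25‰
step 4: δ = (-55.25 + 1000)·(-8.1/1000 + 1) − 1000 = -62.90‰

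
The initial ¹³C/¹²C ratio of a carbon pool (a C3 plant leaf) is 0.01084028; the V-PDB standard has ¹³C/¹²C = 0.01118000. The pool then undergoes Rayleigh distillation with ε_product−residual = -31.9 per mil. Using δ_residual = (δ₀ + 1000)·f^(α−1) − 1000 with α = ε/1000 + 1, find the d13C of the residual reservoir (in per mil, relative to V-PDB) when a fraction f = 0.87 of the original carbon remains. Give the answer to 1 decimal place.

δ₀ = (0.01084028/0.01118000 − 1)×1000 = (0.969614 − 1)×1000 = -30.386 per mil
α − 1 = ε/1000 = -0.0319
f^(α−1) = 0.87^(-0.0319) = 1.004452
δ_res = (-30.386 + 1000) × 1.004452 − 1000 = 973.931 − 1000 = -26.07 per mil

-26.1 per mil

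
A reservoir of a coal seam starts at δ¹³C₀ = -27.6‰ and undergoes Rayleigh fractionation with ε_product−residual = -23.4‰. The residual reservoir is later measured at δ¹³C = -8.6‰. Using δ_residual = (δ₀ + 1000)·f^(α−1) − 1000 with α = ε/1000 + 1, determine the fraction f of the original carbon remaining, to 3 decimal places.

α − 1 = ε/1000 = -0.0234
(δ_res + 1000)/(δ₀ + 1000) = (-8.6 + 1000)/(-27.6 + 1000) = 991.4/972.4 = 1.019539
f = 1.019539^(1/-0.0234) = exp(ln(1.019539)/-0.0234) = exp(0.01935/-0.0234)
f = exp(-0.8270) = 0.4374

0.437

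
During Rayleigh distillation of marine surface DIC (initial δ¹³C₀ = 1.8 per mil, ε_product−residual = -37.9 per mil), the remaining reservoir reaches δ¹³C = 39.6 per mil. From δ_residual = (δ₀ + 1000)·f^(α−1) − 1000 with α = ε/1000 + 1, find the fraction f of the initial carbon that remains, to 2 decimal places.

α − 1 = ε/1000 = -0.0379
(δ_res + 1000)/(δ₀ + 1000) = (39.6 + 1000)/(1.8 + 1000) = 1039.6/1001.8 = 1.037732
f = 1.037732^(1/-0.0379) = exp(ln(1.037732)/-0.0379) = exp(0.03704/-0.0379)
f = exp(-0.9772) = 0.3763

0.38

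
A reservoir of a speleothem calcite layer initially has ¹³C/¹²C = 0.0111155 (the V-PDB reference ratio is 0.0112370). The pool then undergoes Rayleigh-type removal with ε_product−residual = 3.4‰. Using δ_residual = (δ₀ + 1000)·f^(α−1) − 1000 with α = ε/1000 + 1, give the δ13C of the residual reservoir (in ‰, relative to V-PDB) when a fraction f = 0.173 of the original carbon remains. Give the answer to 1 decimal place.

δ₀ = (0.0111155/0.0112370 − 1)×1000 = (0.989188 − 1)×1000 = -10.812‰
α − 1 = ε/1000 = 0.0034
f^(α−1) = 0.173^(0.0034) = 0.994053
δ_res = (-10.812 + 1000) × 0.994053 − 1000 = 983.304 − 1000 = -16.70‰

-16.7‰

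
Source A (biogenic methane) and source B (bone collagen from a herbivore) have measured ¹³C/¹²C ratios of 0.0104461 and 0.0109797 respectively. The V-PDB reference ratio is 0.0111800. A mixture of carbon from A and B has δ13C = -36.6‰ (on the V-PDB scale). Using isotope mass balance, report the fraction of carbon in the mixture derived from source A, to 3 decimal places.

δ_A = (0.0104461/0.0111800 − 1)×1000 = (0.934356 − 1)×1000 = -65.644‰
δ_B = (0.0109797/0.0111800 − 1)×1000 = (0.982084 − 1)×1000 = -17.916‰
f_A = (δ_mix − δ_B)/(δ_A − δ_B) = (-36.6 − (-17.916))/(-65.644 − (-17.916))
f_A = -18.684 / -47.728 = 0.3915

0.391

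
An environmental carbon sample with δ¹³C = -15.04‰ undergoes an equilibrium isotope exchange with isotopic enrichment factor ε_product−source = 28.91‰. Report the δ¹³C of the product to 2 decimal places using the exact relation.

Exactly, δ_product = (δ_source + 1000)·(ε/1000 + 1) − 1000.
δ_product = (-15.04 + 1000) × (28.91/1000 + 1) − 1000
δ_product = 13.435‰

13.44‰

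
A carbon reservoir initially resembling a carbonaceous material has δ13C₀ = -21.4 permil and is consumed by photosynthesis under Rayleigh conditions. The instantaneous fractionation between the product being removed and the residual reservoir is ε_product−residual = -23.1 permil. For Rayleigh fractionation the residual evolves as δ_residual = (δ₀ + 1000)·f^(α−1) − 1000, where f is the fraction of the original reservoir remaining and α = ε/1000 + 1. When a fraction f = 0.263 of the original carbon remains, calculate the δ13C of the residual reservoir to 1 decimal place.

Rayleigh residual: δ_res = (δ₀ + 1000)·f^(α−1) − 1000
α = ε/1000 + 1 = 0.97690, so α − 1 = -0.02310
f^(α−1) = 0.263^(-0.02310) = 1.031333
δ_res = (-21.4 + 1000) × 1.031333 − 1000 = 1009.263 − 1000 = 9.26 permil

9.3 permil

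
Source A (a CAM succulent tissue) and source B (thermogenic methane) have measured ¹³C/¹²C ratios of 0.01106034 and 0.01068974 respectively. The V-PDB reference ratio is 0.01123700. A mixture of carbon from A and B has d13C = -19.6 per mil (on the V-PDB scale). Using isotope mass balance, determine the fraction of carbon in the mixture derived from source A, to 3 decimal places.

δ_A = (0.01106034/0.01123700 − 1)×1000 = (0.984279 − 1)×1000 = -15.721 per mil
δ_B = (0.01068974/0.01123700 − 1)×1000 = (0.951298 − 1)×1000 = -48.702 per mil
f_A = (δ_mix − δ_B)/(δ_A − δ_B) = (-19.6 − (-48.702))/(-15.721 − (-48.702))
f_A = 29.102 / 32.980 = 0.8824

0.882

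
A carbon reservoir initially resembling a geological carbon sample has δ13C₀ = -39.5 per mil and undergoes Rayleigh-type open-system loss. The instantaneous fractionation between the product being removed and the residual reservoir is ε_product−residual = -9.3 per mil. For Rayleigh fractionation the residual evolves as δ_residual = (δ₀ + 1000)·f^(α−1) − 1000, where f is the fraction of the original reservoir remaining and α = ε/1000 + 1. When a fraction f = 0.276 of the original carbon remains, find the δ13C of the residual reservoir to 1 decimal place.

Rayleigh residual: δ_res = (δ₀ + 1000)·f^(α−1) − 1000
α = ε/1000 + 1 = 0.99070, so α − 1 = -0.00930
f^(α−1) = 0.276^(-0.00930) = 1.012044
δ_res = (-39.5 + 1000) × 1.012044 − 1000 = 972.069 − 1000 = -27.93 per mil

-27.9 per mil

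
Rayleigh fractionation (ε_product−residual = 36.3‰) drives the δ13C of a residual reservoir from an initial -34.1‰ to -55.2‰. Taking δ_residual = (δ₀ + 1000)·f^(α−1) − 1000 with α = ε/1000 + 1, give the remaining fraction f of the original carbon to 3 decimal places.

α − 1 = ε/1000 = 0.0363
(δ_res + 1000)/(δ₀ + 1000) = (-55.2 + 1000)/(-34.1 + 1000) = 944.8/965.9 = 0.978155
f = 0.978155^(1/0.0363) = exp(ln(0.978155)/0.0363) = exp(-0.02209/0.0363)
f = exp(-0.6085) = 0.5442

0.544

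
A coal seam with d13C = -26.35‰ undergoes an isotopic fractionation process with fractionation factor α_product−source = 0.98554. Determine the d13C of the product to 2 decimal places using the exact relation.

-40.43‰

δ_product = (δ_source + 1000)·α − 1000
δ_product = (-26.35 + 1000) × 0.98554 − 1000
δ_product = 959.571 − 1000 = -40.429‰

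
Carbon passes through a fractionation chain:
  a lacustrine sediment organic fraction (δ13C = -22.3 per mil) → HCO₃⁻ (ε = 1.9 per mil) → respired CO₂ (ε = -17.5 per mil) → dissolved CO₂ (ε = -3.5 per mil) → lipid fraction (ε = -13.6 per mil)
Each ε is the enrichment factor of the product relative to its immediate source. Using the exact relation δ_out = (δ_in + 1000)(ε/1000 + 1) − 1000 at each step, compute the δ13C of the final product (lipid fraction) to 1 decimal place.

step 1: δ = (-22.30 + 1000)·(1.9/1000 + 1) − 1000 = -20.44 per mil
step 2: δ = (-20.44 + 1000)·(-17.5/1000 + 1) − 1000 = -37.58 per mil
step 3: δ = (-37.58 + 1000)·(-3.5/1000 + 1) − 1000 = -40.95 per mil
step 4: δ = (-40.95 + 1000)·(-13.6/1000 + 1) − 1000 = -54.00 per mil

-54.0 per mil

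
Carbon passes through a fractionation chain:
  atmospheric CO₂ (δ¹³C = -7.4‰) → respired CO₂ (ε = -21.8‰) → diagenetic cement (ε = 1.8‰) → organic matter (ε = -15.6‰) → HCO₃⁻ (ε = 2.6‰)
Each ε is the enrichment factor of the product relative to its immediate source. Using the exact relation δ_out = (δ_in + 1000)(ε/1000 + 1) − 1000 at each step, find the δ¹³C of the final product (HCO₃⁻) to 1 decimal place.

-40.0‰

step 1: δ = (-7.40 + 1000)·(-21.8/1000 + 1) − 1000 = -29.04‰
step 2: δ = (-29.04 + 1000)·(1.8/1000 + 1) − 1000 = -27.29‰
step 3: δ = (-27.29 + 1000)·(-15.6/1000 + 1) − 1000 = -42.47‰
step 4: δ = (-42.47 + 1000)·(2.6/1000 + 1) − 1000 = -39.98‰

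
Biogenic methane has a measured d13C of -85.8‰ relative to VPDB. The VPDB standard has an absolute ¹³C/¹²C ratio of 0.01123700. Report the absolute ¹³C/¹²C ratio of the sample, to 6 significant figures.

R_sample = R_standard × (d13C/1000 + 1)
R_sample = 0.01123700 × (-85.8/1000 + 1) = 0.01123700 × 0.914200
R_sample = 0.0102729

0.0102729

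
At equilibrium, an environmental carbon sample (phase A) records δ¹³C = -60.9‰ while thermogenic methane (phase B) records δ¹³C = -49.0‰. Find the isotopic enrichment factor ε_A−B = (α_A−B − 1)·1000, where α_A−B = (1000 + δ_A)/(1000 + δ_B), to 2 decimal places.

-12.51‰

α_A−B = (1000 + -60.9) / (1000 + -49.0) = 939.1 / 951.0 = 0.987487
ε_A−B = (0.987487 − 1) × 1000 = -12.513‰
(The approximation ε ≈ δ_A − δ_B would give -11.9‰.)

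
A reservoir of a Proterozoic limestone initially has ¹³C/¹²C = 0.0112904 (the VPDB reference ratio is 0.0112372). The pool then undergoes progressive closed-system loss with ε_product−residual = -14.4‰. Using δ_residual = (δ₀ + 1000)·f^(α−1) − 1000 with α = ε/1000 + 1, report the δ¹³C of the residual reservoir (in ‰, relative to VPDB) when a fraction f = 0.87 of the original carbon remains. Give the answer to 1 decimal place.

δ₀ = (0.0112904/0.0112372 − 1)×1000 = (1.004734 − 1)×1000 = 4.734‰
α − 1 = ε/1000 = -0.0144
f^(α−1) = 0.87^(-0.0144) = 1.002007
δ_res = (4.734 + 1000) × 1.002007 − 1000 = 1006.751 − 1000 = 6.75‰

6.8‰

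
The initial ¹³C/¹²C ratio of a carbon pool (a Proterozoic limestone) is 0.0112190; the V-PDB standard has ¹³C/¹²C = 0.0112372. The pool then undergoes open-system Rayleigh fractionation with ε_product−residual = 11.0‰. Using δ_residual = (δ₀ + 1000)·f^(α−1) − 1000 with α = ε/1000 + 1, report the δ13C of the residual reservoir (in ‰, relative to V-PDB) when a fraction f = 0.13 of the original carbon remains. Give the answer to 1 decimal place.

δ₀ = (0.0112190/0.0112372 − 1)×1000 = (0.998380 − 1)×1000 = -1.620‰
α − 1 = ε/1000 = 0.0110
f^(α−1) = 0.13^(0.0110) = 0.977808
δ_res = (-1.620 + 1000) × 0.977808 − 1000 = 976.224 − 1000 = -23.78‰

-23.8‰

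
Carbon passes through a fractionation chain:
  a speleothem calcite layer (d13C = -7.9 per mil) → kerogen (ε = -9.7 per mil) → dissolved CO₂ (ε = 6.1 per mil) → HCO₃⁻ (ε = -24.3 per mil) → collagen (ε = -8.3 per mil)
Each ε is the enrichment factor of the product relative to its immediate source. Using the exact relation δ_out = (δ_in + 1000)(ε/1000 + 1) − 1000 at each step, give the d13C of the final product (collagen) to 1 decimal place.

step 1: δ = (-7.90 + 1000)·(-9.7/1000 + 1) − 1000 = -17.52 per mil
step 2: δ = (-17.52 + 1000)·(6.1/1000 + 1) − 1000 = -11.53 per mil
step 3: δ = (-11.53 + 1000)·(-24.3/1000 + 1) − 1000 = -35.55 per mil
step 4: δ = (-35.55 + 1000)·(-8.3/1000 + 1) − 1000 = -43.56 per mil

-43.6 per mil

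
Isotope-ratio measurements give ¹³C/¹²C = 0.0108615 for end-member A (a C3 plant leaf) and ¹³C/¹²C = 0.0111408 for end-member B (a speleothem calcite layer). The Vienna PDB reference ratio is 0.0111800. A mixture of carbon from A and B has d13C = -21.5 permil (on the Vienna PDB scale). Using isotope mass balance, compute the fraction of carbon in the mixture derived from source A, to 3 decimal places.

δ_A = (0.0108615/0.0111800 − 1)×1000 = (0.971512 − 1)×1000 = -28.488 permil
δ_B = (0.0111408/0.0111800 − 1)×1000 = (0.996494 − 1)×1000 = -3.506 permil
f_A = (δ_mix − δ_B)/(δ_A − δ_B) = (-21.5 − (-3.506))/(-28.488 − (-3.506))
f_A = -17.994 / -24.982 = 0.7203

0.720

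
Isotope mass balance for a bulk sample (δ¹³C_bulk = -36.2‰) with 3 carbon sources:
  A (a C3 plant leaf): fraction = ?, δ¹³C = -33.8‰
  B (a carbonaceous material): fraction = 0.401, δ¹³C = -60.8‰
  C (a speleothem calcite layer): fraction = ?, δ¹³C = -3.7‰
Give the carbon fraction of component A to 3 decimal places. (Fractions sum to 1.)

0.319

Let f_A and f_C be the unknown fractions; fractions sum to 1 so f_A + f_C = 0.599.
Mass balance: Σ fᵢ·δᵢ = δ_bulk ⇒ f_A·(-33.8) + f_C·(-3.7) = -36.2 − (-24.381) = -11.819
Substitute f_C = 0.599 − f_A:
f_A·(-33.8 − -3.7) = -11.819 − 0.599×(-3.7) = -9.603
f_A = -9.603 / -30.1 = 0.3190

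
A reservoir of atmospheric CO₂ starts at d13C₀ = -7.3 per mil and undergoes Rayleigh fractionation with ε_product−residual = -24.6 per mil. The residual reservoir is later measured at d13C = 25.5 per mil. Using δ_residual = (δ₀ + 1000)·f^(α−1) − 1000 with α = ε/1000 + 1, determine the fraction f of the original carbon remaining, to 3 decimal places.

0.267

α − 1 = ε/1000 = -0.0246
(δ_res + 1000)/(δ₀ + 1000) = (25.5 + 1000)/(-7.3 + 1000) = 1025.5/992.7 = 1.033041
f = 1.033041^(1/-0.0246) = exp(ln(1.033041)/-0.0246) = exp(0.03251/-0.0246)
f = exp(-1.3214) = 0.2668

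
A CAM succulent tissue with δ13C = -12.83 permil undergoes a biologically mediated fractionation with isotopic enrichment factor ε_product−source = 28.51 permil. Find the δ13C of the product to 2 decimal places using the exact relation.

Exactly, δ_product = (δ_source + 1000)·(ε/1000 + 1) − 1000.
δ_product = (-12.83 + 1000) × (28.51/1000 + 1) − 1000
δ_product = 15.314 permil

15.31 permil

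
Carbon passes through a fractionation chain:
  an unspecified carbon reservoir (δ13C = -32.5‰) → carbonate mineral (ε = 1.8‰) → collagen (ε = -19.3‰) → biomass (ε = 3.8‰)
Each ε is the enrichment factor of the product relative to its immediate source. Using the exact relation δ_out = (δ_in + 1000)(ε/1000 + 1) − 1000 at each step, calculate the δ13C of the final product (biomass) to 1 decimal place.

step 1: δ = (-32.50 + 1000)·(1.8/1000 + 1) − 1000 = -30.76‰
step 2: δ = (-30.76 + 1000)·(-19.3/1000 + 1) − 1000 = -49.46‰
step 3: δ = (-49.46 + 1000)·(3.8/1000 + 1) − 1000 = -45.85‰

-45.9‰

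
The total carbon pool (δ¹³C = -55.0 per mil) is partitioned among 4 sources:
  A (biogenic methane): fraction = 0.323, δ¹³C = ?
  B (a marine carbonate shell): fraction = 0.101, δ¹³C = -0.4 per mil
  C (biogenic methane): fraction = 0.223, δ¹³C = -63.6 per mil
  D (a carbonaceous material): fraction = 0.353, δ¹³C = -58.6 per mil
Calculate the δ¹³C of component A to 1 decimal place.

Isotope mass balance: δ_bulk = Σ fᵢ·δᵢ.
-55.0 = 0.323×δ_A + 0.101×(-0.4) + 0.223×(-63.6) + 0.353×(-58.6)
0.323·δ_A = -55.0 − (-34.909) = -20.091
δ_A = -20.091 / 0.323 = -62.20 per mil

-62.2 per mil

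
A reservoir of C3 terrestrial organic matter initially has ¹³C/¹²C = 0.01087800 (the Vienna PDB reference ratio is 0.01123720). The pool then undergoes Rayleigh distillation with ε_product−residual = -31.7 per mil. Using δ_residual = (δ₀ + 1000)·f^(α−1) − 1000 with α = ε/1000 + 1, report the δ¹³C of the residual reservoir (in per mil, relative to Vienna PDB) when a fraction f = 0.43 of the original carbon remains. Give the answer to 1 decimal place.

δ₀ = (0.01087800/0.01123720 − 1)×1000 = (0.968035 − 1)×1000 = -31.965 per mil
α − 1 = ε/1000 = -0.0317
f^(α−1) = 0.43^(-0.0317) = 1.027115
δ_res = (-31.965 + 1000) × 1.027115 − 1000 = 994.283 − 1000 = -5.72 per mil

-5.7 per mil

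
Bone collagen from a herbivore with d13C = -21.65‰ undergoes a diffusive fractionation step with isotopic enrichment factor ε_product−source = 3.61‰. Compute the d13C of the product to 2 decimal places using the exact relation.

Exactly, δ_product = (δ_source + 1000)·(ε/1000 + 1) − 1000.
δ_product = (-21.65 + 1000) × (3.61/1000 + 1) − 1000
δ_product = -18.118‰

-18.12‰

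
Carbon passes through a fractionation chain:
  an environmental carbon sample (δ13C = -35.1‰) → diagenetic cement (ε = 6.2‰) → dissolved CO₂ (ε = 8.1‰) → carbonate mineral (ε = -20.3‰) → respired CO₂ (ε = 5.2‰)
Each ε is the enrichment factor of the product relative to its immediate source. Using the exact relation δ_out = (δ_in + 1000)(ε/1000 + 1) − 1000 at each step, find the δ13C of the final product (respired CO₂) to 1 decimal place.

-36.1‰

step 1: δ = (-35.10 + 1000)·(6.2/1000 + 1) − 1000 = -29.12‰
step 2: δ = (-29.12 + 1000)·(8.1/1000 + 1) − 1000 = -21.25‰
step 3: δ = (-21.25 + 1000)·(-20.3/1000 + 1) − 1000 = -41.12‰
step 4: δ = (-41.12 + 1000)·(5.2/1000 + 1) − 1000 = -36.14‰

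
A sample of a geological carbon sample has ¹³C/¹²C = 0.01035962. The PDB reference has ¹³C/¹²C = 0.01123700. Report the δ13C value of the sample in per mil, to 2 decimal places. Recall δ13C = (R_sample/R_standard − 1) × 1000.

-78.08 per mil

δ13C = (R_sample / R_standard − 1) × 1000
R_sample / R_standard = 0.01035962 / 0.01123700 = 0.921920
δ13C = (0.921920 − 1) × 1000 = -78.080 per mil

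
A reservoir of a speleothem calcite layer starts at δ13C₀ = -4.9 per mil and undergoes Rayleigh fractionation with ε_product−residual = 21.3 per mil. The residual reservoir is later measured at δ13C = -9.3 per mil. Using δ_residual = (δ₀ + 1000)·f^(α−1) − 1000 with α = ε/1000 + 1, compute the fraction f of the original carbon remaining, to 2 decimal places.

0.81

α − 1 = ε/1000 = 0.0213
(δ_res + 1000)/(δ₀ + 1000) = (-9.3 + 1000)/(-4.9 + 1000) = 990.7/995.1 = 0.995578
f = 0.995578^(1/0.0213) = exp(ln(0.995578)/0.0213) = exp(-0.00443/0.0213)
f = exp(-0.2081) = 0.8122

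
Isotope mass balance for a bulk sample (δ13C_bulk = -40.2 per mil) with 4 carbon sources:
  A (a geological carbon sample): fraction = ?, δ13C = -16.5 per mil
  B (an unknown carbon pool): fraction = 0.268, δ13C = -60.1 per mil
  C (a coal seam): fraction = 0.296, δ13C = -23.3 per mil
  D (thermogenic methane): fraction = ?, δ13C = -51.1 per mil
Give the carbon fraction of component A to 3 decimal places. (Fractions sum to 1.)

0.147

Let f_A and f_D be the unknown fractions; fractions sum to 1 so f_A + f_D = 0.436.
Mass balance: Σ fᵢ·δᵢ = δ_bulk ⇒ f_A·(-16.5) + f_D·(-51.1) = -40.2 − (-23.004) = -17.196
Substitute f_D = 0.436 − f_A:
f_A·(-16.5 − -51.1) = -17.196 − 0.436×(-51.1) = 5.083
f_A = 5.083 / 34.6 = 0.1469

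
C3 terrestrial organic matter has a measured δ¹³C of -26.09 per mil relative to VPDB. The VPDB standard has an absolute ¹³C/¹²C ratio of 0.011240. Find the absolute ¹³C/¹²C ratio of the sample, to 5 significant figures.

0.010947

R_sample = R_standard × (δ¹³C/1000 + 1)
R_sample = 0.011240 × (-26.09/1000 + 1) = 0.011240 × 0.973910
R_sample = 0.0109467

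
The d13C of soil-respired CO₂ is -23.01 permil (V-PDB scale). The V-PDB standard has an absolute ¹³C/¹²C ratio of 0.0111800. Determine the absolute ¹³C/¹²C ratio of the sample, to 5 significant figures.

R_sample = R_standard × (d13C/1000 + 1)
R_sample = 0.0111800 × (-23.01/1000 + 1) = 0.0111800 × 0.976990
R_sample = 0.0109227

0.010923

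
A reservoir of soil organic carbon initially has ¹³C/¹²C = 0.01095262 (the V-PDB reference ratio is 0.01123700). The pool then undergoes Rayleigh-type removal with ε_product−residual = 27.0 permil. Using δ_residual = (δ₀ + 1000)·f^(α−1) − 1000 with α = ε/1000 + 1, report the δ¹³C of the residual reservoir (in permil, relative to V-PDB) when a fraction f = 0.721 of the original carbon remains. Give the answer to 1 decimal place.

-33.9 permil

δ₀ = (0.01095262/0.01123700 − 1)×1000 = (0.974693 − 1)×1000 = -25.307 permil
α − 1 = ε/1000 = 0.0270
f^(α−1) = 0.721^(0.0270) = 0.991207
δ_res = (-25.307 + 1000) × 0.991207 − 1000 = 966.122 − 1000 = -33.88 permil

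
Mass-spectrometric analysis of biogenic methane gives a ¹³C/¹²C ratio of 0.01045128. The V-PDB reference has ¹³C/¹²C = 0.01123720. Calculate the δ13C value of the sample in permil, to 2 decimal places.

-69.94 permil

δ13C = (R_sample / R_standard − 1) × 1000
R_sample / R_standard = 0.01045128 / 0.01123720 = 0.930061
δ13C = (0.930061 − 1) × 1000 = -69.939 permil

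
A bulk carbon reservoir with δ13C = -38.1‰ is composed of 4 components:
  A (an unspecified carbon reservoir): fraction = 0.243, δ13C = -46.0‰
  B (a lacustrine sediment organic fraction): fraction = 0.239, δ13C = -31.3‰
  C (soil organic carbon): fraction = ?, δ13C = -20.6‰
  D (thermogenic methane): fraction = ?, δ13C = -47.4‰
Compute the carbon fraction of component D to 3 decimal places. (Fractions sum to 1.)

0.327

Let f_D and f_C be the unknown fractions; fractions sum to 1 so f_D + f_C = 0.518.
Mass balance: Σ fᵢ·δᵢ = δ_bulk ⇒ f_D·(-47.4) + f_C·(-20.6) = -38.1 − (-18.659) = -19.441
Substitute f_C = 0.518 − f_D:
f_D·(-47.4 − -20.6) = -19.441 − 0.518×(-20.6) = -8.771
f_D = -8.771 / -26.8 = 0.3273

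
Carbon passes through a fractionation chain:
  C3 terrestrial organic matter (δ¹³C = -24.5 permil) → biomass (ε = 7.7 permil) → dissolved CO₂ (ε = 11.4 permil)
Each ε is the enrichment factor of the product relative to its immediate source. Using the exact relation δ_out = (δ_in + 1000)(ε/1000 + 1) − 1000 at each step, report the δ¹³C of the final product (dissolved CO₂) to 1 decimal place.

step 1: δ = (-24.50 + 1000)·(7.7/1000 + 1) − 1000 = -16.99 permil
step 2: δ = (-16.99 + 1000)·(11.4/1000 + 1) − 1000 = -5.78 permil

-5.8 permil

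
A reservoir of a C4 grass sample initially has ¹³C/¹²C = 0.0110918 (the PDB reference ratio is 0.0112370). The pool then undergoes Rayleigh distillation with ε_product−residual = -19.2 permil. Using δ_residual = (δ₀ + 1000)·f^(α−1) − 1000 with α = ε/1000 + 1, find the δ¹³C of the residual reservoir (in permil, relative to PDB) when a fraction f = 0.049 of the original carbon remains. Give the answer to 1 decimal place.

δ₀ = (0.0110918/0.0112370 − 1)×1000 = (0.987078 − 1)×1000 = -12.922 permil
α − 1 = ε/1000 = -0.0192
f^(α−1) = 0.049^(-0.0192) = 1.059615
δ_res = (-12.922 + 1000) × 1.059615 − 1000 = 1045.923 − 1000 = 45.92 permil

45.9 permil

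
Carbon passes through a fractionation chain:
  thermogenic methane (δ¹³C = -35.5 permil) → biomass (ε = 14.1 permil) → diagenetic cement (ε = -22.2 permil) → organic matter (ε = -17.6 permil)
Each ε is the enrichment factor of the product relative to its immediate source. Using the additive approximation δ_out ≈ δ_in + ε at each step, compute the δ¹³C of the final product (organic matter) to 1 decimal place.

step 1: δ ≈ -35.5 + (14.1) = -21.4 permil
step 2: δ ≈ -21.4 + (-22.2) = -43.6 permil
step 3: δ ≈ -43.6 + (-17.6) = -61.2 permil

-61.2 permil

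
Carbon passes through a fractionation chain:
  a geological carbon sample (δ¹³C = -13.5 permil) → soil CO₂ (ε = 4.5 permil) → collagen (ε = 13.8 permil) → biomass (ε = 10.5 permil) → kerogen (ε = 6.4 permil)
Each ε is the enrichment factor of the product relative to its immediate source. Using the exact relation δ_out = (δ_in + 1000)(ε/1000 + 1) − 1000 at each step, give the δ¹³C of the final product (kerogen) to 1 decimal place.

21.7 permil

step 1: δ = (-13.50 + 1000)·(4.5/1000 + 1) − 1000 = -9.06 permil
step 2: δ = (-9.06 + 1000)·(13.8/1000 + 1) − 1000 = 4.61 permil
step 3: δ = (4.61 + 1000)·(10.5/1000 + 1) − 1000 = 15.16 permil
step 4: δ = (15.16 + 1000)·(6.4/1000 + 1) − 1000 = 21.66 permil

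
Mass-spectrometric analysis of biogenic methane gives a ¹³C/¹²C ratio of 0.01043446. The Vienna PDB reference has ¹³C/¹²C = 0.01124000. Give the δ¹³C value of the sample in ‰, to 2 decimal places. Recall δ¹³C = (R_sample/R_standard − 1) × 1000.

-71.67‰

δ¹³C = (R_sample / R_standard − 1) × 1000
R_sample / R_standard = 0.01043446 / 0.01124000 = 0.928333
δ¹³C = (0.928333 − 1) × 1000 = -71.667‰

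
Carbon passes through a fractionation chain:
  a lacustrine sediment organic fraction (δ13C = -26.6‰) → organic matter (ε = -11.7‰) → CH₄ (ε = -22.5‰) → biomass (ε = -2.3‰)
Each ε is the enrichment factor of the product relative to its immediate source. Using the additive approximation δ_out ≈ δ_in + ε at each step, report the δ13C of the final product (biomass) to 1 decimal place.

-63.1‰

step 1: δ ≈ -26.6 + (-11.7) = -38.3‰
step 2: δ ≈ -38.3 + (-22.5) = -60.8‰
step 3: δ ≈ -60.8 + (-2.3) = -63.1‰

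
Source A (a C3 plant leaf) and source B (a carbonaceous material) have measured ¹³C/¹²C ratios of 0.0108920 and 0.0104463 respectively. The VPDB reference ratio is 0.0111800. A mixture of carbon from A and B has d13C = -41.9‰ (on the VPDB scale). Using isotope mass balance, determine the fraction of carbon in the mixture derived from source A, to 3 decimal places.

δ_A = (0.0108920/0.0111800 − 1)×1000 = (0.974240 − 1)×1000 = -25.760‰
δ_B = (0.0104463/0.0111800 − 1)×1000 = (0.934374 − 1)×1000 = -65.626‰
f_A = (δ_mix − δ_B)/(δ_A − δ_B) = (-41.9 − (-65.626))/(-25.760 − (-65.626))
f_A = 23.726 / 39.866 = 0.5951

0.595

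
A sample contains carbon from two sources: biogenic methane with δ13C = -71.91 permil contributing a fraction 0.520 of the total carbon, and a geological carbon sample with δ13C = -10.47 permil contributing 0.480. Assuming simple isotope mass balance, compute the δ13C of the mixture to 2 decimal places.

-42.42 permil

δ_mix = f_A·δ_A + f_B·δ_B
δ_mix = 0.520 × (-71.91) + 0.480 × (-10.47)
δ_mix = -37.393 + -5.026 = -42.419 permil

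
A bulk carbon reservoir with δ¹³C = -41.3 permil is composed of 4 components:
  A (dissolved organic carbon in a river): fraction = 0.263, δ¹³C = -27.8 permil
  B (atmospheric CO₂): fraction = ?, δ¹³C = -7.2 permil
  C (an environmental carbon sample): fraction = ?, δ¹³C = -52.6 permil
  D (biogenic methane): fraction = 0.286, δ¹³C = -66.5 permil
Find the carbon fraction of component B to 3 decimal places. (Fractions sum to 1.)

0.193

Let f_B and f_C be the unknown fractions; fractions sum to 1 so f_B + f_C = 0.451.
Mass balance: Σ fᵢ·δᵢ = δ_bulk ⇒ f_B·(-7.2) + f_C·(-52.6) = -41.3 − (-26.330) = -14.970
Substitute f_C = 0.451 − f_B:
f_B·(-7.2 − -52.6) = -14.970 − 0.451×(-52.6) = 8.753
f_B = 8.753 / 45.4 = 0.1928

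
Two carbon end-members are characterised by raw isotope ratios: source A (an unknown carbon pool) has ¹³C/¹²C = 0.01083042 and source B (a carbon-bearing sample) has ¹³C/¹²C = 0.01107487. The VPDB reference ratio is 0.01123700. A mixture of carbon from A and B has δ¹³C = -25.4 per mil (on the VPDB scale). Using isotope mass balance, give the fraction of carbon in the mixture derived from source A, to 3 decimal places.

δ_A = (0.01083042/0.01123700 − 1)×1000 = (0.963818 − 1)×1000 = -36.182 per mil
δ_B = (0.01107487/0.01123700 − 1)×1000 = (0.985572 − 1)×1000 = -14.428 per mil
f_A = (δ_mix − δ_B)/(δ_A − δ_B) = (-25.4 − (-14.428))/(-36.182 − (-14.428))
f_A = -10.972 / -21.754 = 0.5044

0.504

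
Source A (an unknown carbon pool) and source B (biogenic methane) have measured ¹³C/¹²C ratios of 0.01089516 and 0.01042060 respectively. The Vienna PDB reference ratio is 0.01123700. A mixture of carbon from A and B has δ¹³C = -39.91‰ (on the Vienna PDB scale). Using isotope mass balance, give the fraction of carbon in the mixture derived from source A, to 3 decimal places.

0.775

δ_A = (0.01089516/0.01123700 − 1)×1000 = (0.969579 − 1)×1000 = -30.421‰
δ_B = (0.01042060/0.01123700 − 1)×1000 = (0.927347 − 1)×1000 = -72.653‰
f_A = (δ_mix − δ_B)/(δ_A − δ_B) = (-39.91 − (-72.653))/(-30.421 − (-72.653))
f_A = 32.743 / 42.232 = 0.7753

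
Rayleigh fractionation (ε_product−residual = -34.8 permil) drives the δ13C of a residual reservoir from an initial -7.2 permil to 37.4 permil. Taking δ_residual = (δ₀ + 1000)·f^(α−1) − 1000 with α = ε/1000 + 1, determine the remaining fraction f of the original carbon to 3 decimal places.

α − 1 = ε/1000 = -0.0348
(δ_res + 1000)/(δ₀ + 1000) = (37.4 + 1000)/(-7.2 + 1000) = 1037.4/992.8 = 1.044923
f = 1.044923^(1/-0.0348) = exp(ln(1.044923)/-0.0348) = exp(0.04394/-0.0348)
f = exp(-1.2627) = 0.2829

0.283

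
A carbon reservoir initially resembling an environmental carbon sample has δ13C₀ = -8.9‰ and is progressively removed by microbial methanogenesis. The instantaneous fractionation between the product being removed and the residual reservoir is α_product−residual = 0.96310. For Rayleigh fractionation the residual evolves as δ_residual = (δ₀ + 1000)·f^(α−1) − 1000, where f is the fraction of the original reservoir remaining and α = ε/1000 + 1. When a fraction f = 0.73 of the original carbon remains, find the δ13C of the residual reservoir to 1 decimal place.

Rayleigh residual: δ_res = (δ₀ + 1000)·f^(α−1) − 1000
α − 1 = -0.03690
f^(α−1) = 0.73^(-0.03690) = 1.011681
δ_res = (-8.9 + 1000) × 1.011681 − 1000 = 1002.677 − 1000 = 2.68‰

2.7‰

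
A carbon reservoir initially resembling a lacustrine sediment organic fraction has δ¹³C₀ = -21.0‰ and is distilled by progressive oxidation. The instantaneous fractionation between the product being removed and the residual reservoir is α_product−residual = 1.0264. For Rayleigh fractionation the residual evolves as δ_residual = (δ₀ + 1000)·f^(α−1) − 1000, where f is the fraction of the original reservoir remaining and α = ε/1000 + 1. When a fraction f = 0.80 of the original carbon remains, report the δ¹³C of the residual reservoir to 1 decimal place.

-26.8‰

Rayleigh residual: δ_res = (δ₀ + 1000)·f^(α−1) − 1000
α − 1 = 0.02640
f^(α−1) = 0.80^(0.02640) = 0.994126
δ_res = (-21.0 + 1000) × 0.994126 − 1000 = 973.250 − 1000 = -26.75‰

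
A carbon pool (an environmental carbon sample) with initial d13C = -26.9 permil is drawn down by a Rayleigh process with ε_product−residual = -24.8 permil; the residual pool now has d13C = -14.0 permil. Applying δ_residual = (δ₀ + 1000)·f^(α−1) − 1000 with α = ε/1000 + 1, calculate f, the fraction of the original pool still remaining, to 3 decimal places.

0.588

α − 1 = ε/1000 = -0.0248
(δ_res + 1000)/(δ₀ + 1000) = (-14.0 + 1000)/(-26.9 + 1000) = 986.0/973.1 = 1.013257
f = 1.013257^(1/-0.0248) = exp(ln(1.013257)/-0.0248) = exp(0.01317/-0.0248)
f = exp(-0.5310) = 0.5880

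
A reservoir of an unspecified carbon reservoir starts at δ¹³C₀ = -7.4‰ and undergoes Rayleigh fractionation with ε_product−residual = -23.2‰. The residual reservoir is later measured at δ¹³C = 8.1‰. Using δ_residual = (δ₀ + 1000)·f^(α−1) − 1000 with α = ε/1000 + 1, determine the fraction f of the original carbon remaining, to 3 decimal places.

α − 1 = ε/1000 = -0.0232
(δ_res + 1000)/(δ₀ + 1000) = (8.1 + 1000)/(-7.4 + 1000) = 1008.1/992.6 = 1.015616
f = 1.015616^(1/-0.0232) = exp(ln(1.015616)/-0.0232) = exp(0.01549/-0.0232)
f = exp(-0.6679) = 0.5128

0.513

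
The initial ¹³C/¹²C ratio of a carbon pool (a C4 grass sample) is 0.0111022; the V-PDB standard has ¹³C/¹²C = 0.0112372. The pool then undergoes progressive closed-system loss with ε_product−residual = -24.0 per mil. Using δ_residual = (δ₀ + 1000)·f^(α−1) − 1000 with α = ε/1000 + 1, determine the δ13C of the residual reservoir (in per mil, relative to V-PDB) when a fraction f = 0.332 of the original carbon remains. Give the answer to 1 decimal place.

δ₀ = (0.0111022/0.0112372 − 1)×1000 = (0.987986 − 1)×1000 = -12.014 per mil
α − 1 = ε/1000 = -0.0240
f^(α−1) = 0.332^(-0.0240) = 1.026816
δ_res = (-12.014 + 1000) × 1.026816 − 1000 = 1014.480 − 1000 = 14.48 per mil

14.5 per mil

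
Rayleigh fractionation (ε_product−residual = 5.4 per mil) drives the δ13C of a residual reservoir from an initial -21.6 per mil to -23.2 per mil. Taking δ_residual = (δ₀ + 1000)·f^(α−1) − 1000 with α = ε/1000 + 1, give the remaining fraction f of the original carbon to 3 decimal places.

α − 1 = ε/1000 = 0.0054
(δ_res + 1000)/(δ₀ + 1000) = (-23.2 + 1000)/(-21.6 + 1000) = 976.8/978.4 = 0.998365
f = 0.998365^(1/0.0054) = exp(ln(0.998365)/0.0054) = exp(-0.00164/0.0054)
f = exp(-0.3031) = 0.7385

0.739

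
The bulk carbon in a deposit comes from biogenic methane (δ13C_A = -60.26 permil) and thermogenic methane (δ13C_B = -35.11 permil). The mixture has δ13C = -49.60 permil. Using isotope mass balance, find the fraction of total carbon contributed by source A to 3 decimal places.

δ_mix = f_A·δ_A + (1 − f_A)·δ_B  ⇒  f_A = (δ_mix − δ_B)/(δ_A − δ_B)
f_A = (-49.60 − (-35.11)) / (-60.26 − (-35.11))
f_A = -14.49 / -25.15 = 0.5761

0.576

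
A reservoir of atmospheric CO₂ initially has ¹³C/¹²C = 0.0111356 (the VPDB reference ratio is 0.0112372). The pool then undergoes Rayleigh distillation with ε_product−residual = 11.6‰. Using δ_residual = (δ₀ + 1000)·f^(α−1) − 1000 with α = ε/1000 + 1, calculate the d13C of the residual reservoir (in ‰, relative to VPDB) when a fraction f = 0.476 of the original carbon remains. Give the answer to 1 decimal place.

δ₀ = (0.0111356/0.0112372 − 1)×1000 = (0.990959 − 1)×1000 = -9.041‰
α − 1 = ε/1000 = 0.0116
f^(α−1) = 0.476^(0.0116) = 0.991426
δ_res = (-9.041 + 1000) × 0.991426 − 1000 = 982.462 − 1000 = -17.54‰

-17.5‰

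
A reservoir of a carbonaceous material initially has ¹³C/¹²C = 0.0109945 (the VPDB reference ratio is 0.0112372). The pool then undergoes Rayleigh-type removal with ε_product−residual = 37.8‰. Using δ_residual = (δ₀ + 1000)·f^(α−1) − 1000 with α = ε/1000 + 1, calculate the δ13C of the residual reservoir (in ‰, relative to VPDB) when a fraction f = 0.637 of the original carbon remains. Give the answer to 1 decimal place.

δ₀ = (0.0109945/0.0112372 − 1)×1000 = (0.978402 − 1)×1000 = -21.598‰
α − 1 = ε/1000 = 0.0378
f^(α−1) = 0.637^(0.0378) = 0.983097
δ_res = (-21.598 + 1000) × 0.983097 − 1000 = 961.864 − 1000 = -38.14‰

-38.1‰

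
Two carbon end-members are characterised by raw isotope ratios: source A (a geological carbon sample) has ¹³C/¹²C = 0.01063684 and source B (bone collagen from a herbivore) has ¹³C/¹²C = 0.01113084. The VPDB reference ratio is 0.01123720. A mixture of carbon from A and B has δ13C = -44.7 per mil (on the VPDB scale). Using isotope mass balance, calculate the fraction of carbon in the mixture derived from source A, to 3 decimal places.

0.802

δ_A = (0.01063684/0.01123720 − 1)×1000 = (0.946574 − 1)×1000 = -53.426 per mil
δ_B = (0.01113084/0.01123720 − 1)×1000 = (0.990535 − 1)×1000 = -9.465 per mil
f_A = (δ_mix − δ_B)/(δ_A − δ_B) = (-44.7 − (-9.465))/(-53.426 − (-9.465))
f_A = -35.235 / -43.961 = 0.8015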